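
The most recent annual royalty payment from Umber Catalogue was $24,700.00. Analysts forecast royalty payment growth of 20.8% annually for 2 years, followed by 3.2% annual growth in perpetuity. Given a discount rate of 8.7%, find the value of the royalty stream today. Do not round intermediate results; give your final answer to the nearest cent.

D_1 = 29837.60000
D_2 = 36043.82080
Terminal value at year 2: TV = D_2×(1+g_2)/(r−g_2) = 37197.22307/0.055 = 676313.14665
P_0 = D_1/(1+r)^1 + D_2/(1+r)^2 + TV/(1+r)^2
    = 27449.49402 + 30505.04947 + 572385.65555 = 630340.19905

$630340.20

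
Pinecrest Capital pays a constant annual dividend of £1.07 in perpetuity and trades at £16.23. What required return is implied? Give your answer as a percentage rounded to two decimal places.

P = C/r ⇒ r = C/P = £1.07/£16.23 = 0.065927

6.59%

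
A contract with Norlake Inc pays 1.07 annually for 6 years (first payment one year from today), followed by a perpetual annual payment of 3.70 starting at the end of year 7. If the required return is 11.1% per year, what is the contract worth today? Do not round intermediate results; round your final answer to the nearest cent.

22.24

PV of 6-year annuity: 1.07 × [1 − (1+0.111)^−6] / 0.111 = 4.51367
Perpetuity value at year 6: 3.70 / 0.111 = 33.33333
PV of perpetuity: 33.33333 / (1+0.111)^6 = 17.72533
Total PV = 4.51367 + 17.72533 = 22.23900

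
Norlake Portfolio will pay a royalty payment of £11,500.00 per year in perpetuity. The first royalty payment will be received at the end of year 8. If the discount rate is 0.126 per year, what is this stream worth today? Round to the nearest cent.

£39770.27

Value at end of year 7: C / r = £11,500.00 / 0.126 = £91,269.8413
Discount to today: PV = £91,269.8413 / (1 + 0.126)^7 = £91,269.8413 / 2.294926 = £39,770.27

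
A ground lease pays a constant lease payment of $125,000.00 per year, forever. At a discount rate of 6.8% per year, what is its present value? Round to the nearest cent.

$1838235.29

Level perpetuity: PV = C / r = $125,000.00 / 0.068 = $1,838,235.29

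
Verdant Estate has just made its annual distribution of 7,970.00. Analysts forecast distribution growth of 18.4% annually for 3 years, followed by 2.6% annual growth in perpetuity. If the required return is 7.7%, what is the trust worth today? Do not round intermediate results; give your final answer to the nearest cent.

D_1 = 9436.48000
D_2 = 11172.79232
D_3 = 13228.58611
Terminal value at year 3: TV = D_3×(1+g_2)/(r−g_2) = 13572.52935/0.051 = 266128.02639
P_0 = D_1/(1+r)^1 + D_2/(1+r)^2 + D_3/(1+r)^3 + TV/(1+r)^3
    = 8761.81987 + 9632.30708 + 10589.27724 + 213031.34205 = 242014.74624

242014.75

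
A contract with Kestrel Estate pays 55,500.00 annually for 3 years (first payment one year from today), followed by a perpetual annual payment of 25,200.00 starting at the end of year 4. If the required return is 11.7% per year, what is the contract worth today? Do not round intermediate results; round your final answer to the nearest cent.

288536.92

PV of 3-year annuity: 55,500.00 × [1 − (1+0.117)^−3] / 0.117 = 133991.85270
Perpetuity value at year 3: 25,200.00 / 0.117 = 215384.61538
PV of perpetuity: 215384.61538 / (1+0.117)^3 = 154545.07146
Total PV = 133991.85270 + 154545.07146 = 288536.92415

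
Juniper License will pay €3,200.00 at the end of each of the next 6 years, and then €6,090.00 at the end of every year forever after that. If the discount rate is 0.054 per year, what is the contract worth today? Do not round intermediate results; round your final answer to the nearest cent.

PV of 6-year annuity: €3,200.00 × [1 − (1+0.054)^−6] / 0.054 = 16036.49350
Perpetuity value at year 6: €6,090.00 / 0.054 = 112777.77778
PV of perpetuity: 112777.77778 / (1+0.054)^6 = 82258.32608
Total PV = 16036.49350 + 82258.32608 = 98294.81958

€98294.82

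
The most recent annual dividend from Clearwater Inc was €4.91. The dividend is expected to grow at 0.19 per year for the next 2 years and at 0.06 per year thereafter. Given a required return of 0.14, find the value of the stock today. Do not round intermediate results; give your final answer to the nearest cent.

€81.36

D_1 = 5.84290
D_2 = 6.95305
Terminal value at year 2: TV = D_2×(1+g_2)/(r−g_2) = 7.37023/0.08 = 92.12793
P_0 = D_1/(1+r)^1 + D_2/(1+r)^2 + TV/(1+r)^2
    = 5.12535 + 5.35015 + 70.88945 = 81.36495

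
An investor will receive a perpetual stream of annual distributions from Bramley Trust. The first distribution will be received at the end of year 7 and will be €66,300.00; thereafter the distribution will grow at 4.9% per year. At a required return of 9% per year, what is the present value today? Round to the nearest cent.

Value at end of year 6: C₁ / (r − g) = €66,300.00 / (0.09 − 0.049) = €1,617,073.1707
Discount to today: PV = €1,617,073.1707 / (1 + 0.09)^6 = €1,617,073.1707 / 1.677100 = €964,207.90

€964207.90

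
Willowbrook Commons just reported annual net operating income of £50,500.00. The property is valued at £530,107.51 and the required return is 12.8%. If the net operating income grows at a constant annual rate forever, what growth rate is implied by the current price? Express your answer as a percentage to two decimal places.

2.99%

P = D₀(1+g)/(r−g) ⇒ P(r−g) = D₀(1+g) ⇒ g(P+D₀) = P·r − D₀
g = (P·r − D₀)/(P + D₀) = (£530,107.51×0.128 − £50,500.00) / (£530,107.51 + £50,500.00) = 0.029889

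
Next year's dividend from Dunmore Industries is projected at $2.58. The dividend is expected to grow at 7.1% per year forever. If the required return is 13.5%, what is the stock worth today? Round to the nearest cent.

$40.31

Growing perpetuity: P = D₁ / (r − g) = $2.5800 / (0.135 − 0.071) = $40.31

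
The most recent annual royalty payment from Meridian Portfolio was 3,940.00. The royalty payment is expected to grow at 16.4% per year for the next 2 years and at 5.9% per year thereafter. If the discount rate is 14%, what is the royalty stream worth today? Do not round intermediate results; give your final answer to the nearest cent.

D_1 = 4586.16000
D_2 = 5338.29024
Terminal value at year 2: TV = D_2×(1+g_2)/(r−g_2) = 5653.24936/0.081 = 69793.20203
P_0 = D_1/(1+r)^1 + D_2/(1+r)^2 + TV/(1+r)^2
    = 4022.94737 + 4107.64100 + 53703.60267 = 61834.19103

61834.19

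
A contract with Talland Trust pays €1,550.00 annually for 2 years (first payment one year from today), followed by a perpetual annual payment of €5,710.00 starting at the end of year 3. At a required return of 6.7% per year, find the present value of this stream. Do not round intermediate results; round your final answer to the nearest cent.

€77671.13

PV of 2-year annuity: €1,550.00 × [1 − (1+0.067)^−2] / 0.067 = 2814.12469
Perpetuity value at year 2: €5,710.00 / 0.067 = 85223.88060
PV of perpetuity: 85223.88060 / (1+0.067)^2 = 74857.00837
Total PV = 2814.12469 + 74857.00837 = 77671.13305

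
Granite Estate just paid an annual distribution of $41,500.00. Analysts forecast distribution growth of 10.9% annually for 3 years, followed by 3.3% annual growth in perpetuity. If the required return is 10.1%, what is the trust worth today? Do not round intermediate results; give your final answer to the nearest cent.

$770594.39

D_1 = 46023.50000
D_2 = 51040.06150
D_3 = 56603.42820
Terminal value at year 3: TV = D_3×(1+g_2)/(r−g_2) = 58471.34133/0.068 = 859872.66668
P_0 = D_1/(1+r)^1 + D_2/(1+r)^2 + D_3/(1+r)^3 + TV/(1+r)^3
    = 41801.54405 + 42105.27916 + 42411.22124 + 644276.34620 = 770594.39064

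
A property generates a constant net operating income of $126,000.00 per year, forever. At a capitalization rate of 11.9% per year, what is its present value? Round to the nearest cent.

Level perpetuity: PV = C / r = $126,000.00 / 0.119 = $1,058,823.53

$1058823.53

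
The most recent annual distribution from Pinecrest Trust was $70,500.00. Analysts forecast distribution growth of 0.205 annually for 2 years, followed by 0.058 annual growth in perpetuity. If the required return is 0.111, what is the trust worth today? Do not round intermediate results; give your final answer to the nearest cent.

$1814959.24

D_1 = 84952.50000
D_2 = 102367.76250
Terminal value at year 2: TV = D_2×(1+g_2)/(r−g_2) = 108305.09272/0.053 = 2043492.31557
P_0 = D_1/(1+r)^1 + D_2/(1+r)^2 + TV/(1+r)^2
    = 76464.89649 + 82934.47369 + 1655559.87103 = 1814959.24121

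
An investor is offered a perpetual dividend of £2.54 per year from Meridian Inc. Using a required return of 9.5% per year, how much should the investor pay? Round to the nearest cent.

£26.74

Level perpetuity: PV = C / r = £2.54 / 0.095 = £26.74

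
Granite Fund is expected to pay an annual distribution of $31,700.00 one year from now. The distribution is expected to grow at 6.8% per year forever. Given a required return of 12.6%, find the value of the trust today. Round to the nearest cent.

$546551.72

Growing perpetuity: P = D₁ / (r − g) = $31,700.0000 / (0.126 − 0.068) = $546,551.72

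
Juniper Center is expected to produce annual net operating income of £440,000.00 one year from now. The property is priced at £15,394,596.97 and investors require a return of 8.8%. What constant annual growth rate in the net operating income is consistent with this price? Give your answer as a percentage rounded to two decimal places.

P = D₁/(r−g) ⇒ g = r − D₁/P = 0.088 − £440,000.00/£15,394,596.97 = 0.059419

5.94%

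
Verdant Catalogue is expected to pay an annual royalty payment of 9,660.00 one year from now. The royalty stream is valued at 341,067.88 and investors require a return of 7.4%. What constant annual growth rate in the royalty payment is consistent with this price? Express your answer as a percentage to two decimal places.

P = D₁/(r−g) ⇒ g = r − D₁/P = 0.074 − 9,660.00/341,067.88 = 0.045677

4.57%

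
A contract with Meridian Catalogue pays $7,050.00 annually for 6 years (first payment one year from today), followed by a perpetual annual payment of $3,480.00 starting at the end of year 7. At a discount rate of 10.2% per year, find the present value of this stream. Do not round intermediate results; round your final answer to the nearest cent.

PV of 6-year annuity: $7,050.00 × [1 − (1+0.102)^−6] / 0.102 = 30525.46116
Perpetuity value at year 6: $3,480.00 / 0.102 = 34117.64706
PV of perpetuity: 34117.64706 / (1+0.102)^6 = 19049.75985
Total PV = 30525.46116 + 19049.75985 = 49575.22101

$49575.22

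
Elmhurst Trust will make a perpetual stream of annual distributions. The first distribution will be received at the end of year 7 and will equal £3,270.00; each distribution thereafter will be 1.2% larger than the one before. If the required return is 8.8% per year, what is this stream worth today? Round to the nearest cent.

£25939.45

Value at end of year 6: C₁ / (r − g) = £3,270.00 / (0.088 − 0.012) = £43,026.3158
Discount to today: PV = £43,026.3158 / (1 + 0.088)^6 = £43,026.3158 / 1.658721 = £25,939.45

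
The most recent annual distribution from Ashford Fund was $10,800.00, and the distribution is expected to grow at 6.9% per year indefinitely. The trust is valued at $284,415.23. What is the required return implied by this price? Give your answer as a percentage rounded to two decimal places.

D₁ = $10,800.00 × 1.069 = $11,545.2000
P = D₁/(r − g) ⇒ r = D₁/P + g = $11,545.2000/$284,415.23 + 0.069 = 0.040593 + 0.069 = 0.109593

10.96%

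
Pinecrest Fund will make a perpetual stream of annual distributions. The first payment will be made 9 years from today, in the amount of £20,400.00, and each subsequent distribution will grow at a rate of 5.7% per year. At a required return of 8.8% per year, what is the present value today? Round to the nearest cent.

£335148.52

Value at end of year 8: C₁ / (r − g) = £20,400.00 / (0.088 − 0.057) = £658,064.5161
Discount to today: PV = £658,064.5161 / (1 + 0.088)^8 = £658,064.5161 / 1.963501 = £335,148.52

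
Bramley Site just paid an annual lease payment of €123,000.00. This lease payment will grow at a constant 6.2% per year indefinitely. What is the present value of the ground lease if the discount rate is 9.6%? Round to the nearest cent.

€3841941.18

D₁ = D₀ × (1 + g) = €123,000.00 × 1.062 = €130,626.0000
Growing perpetuity: P = D₁ / (r − g) = €130,626.0000 / (0.096 − 0.062) = €3,841,941.18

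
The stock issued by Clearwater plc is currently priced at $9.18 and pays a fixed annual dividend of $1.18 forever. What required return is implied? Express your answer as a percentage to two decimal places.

P = C/r ⇒ r = C/P = $1.18/$9.18 = 0.128540

12.85%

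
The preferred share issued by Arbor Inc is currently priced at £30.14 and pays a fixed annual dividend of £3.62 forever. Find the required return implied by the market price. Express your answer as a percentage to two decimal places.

12.01%

P = C/r ⇒ r = C/P = £3.62/£30.14 = 0.120106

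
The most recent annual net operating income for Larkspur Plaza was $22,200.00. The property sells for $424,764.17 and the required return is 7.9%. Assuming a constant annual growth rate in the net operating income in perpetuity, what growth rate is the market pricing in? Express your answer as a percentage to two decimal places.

P = D₀(1+g)/(r−g) ⇒ P(r−g) = D₀(1+g) ⇒ g(P+D₀) = P·r − D₀
g = (P·r − D₀)/(P + D₀) = ($424,764.17×0.079 − $22,200.00) / ($424,764.17 + $22,200.00) = 0.025408

2.54%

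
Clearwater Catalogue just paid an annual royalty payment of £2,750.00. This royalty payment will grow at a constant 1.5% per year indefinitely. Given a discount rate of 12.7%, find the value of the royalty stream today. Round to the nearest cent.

D₁ = D₀ × (1 + g) = £2,750.00 × 1.015 = £2,791.2500
Growing perpetuity: P = D₁ / (r − g) = £2,791.2500 / (0.127 − 0.015) = £24,921.88

£24921.88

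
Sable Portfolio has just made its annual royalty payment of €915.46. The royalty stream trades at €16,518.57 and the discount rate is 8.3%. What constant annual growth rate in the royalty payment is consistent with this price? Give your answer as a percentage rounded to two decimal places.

2.61%

P = D₀(1+g)/(r−g) ⇒ P(r−g) = D₀(1+g) ⇒ g(P+D₀) = P·r − D₀
g = (P·r − D₀)/(P + D₀) = (€16,518.57×0.083 − €915.46) / (€16,518.57 + €915.46) = 0.026132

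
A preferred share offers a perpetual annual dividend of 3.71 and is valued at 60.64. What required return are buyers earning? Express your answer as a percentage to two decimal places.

P = C/r ⇒ r = C/P = 3.71/60.64 = 0.061181

6.12%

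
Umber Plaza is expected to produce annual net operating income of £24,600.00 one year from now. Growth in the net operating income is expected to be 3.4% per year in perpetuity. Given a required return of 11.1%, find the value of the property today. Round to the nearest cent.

Growing perpetuity: P = D₁ / (r − g) = £24,600.0000 / (0.111 − 0.034) = £319,480.52

£319480.52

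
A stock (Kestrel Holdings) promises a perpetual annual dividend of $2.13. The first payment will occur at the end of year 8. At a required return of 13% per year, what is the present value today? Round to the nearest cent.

Value at end of year 7: C / r = $2.13 / 0.13 = $16.3846
Discount to today: PV = $16.3846 / (1 + 0.13)^7 = $16.3846 / 2.352605 = $6.96

$6.96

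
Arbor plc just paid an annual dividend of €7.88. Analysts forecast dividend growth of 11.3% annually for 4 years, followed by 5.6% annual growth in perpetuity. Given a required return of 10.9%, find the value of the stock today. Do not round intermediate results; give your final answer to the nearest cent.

€191.09

D_1 = 8.77044
D_2 = 9.76150
D_3 = 10.86455
D_4 = 12.09224
Terminal value at year 4: TV = D_4×(1+g_2)/(r−g_2) = 12.76941/0.053 = 240.93224
P_0 = D_1/(1+r)^1 + D_2/(1+r)^2 + D_3/(1+r)^3 + D_4/(1+r)^4 + TV/(1+r)^4
    = 7.90842 + 7.93695 + 7.96557 + 7.99430 + 159.28275 = 191.08799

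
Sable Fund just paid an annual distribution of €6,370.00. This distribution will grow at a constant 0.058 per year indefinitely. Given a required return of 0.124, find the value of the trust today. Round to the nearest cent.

D₁ = D₀ × (1 + g) = €6,370.00 × 1.058 = €6,739.4600
Growing perpetuity: P = D₁ / (r − g) = €6,739.4600 / (0.124 − 0.058) = €102,113.03

€102113.03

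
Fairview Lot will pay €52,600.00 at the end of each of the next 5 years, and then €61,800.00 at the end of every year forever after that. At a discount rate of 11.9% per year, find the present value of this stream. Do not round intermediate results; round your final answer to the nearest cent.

€486081.47

PV of 5-year annuity: €52,600.00 × [1 − (1+0.119)^−5] / 0.119 = 190081.89711
Perpetuity value at year 5: €61,800.00 / 0.119 = 519327.73109
PV of perpetuity: 519327.73109 / (1+0.119)^5 = 295999.57061
Total PV = 190081.89711 + 295999.57061 = 486081.46772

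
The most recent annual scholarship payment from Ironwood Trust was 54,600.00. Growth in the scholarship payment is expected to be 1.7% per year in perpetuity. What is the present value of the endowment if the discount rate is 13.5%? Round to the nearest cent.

470577.97

D₁ = D₀ × (1 + g) = 54,600.00 × 1.017 = 55,528.2000
Growing perpetuity: P = D₁ / (r − g) = 55,528.2000 / (0.135 − 0.017) = 470,577.97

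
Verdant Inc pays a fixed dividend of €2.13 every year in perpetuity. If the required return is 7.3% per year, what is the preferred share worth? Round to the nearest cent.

Level perpetuity: PV = C / r = €2.13 / 0.073 = €29.18

€29.18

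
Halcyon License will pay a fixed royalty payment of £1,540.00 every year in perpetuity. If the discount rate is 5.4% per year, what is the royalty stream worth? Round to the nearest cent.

£28518.52

Level perpetuity: PV = C / r = £1,540.00 / 0.054 = £28,518.52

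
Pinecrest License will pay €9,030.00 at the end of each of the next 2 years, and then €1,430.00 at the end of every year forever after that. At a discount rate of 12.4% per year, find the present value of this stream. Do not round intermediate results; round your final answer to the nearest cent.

PV of 2-year annuity: €9,030.00 × [1 − (1+0.124)^−2] / 0.124 = 15181.32369
Perpetuity value at year 2: €1,430.00 / 0.124 = 11532.25806
PV of perpetuity: 11532.25806 / (1+0.124)^2 = 9128.12818
Total PV = 15181.32369 + 9128.12818 = 24309.45187

€24309.45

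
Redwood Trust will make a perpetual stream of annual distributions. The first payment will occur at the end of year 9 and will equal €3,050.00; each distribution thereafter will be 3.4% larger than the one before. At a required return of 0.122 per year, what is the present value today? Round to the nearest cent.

Value at end of year 8: C₁ / (r − g) = €3,050.00 / (0.122 − 0.034) = €34,659.0909
Discount to today: PV = €34,659.0909 / (1 + 0.122)^8 = €34,659.0909 / 2.511556 = €13,799.85

€13799.85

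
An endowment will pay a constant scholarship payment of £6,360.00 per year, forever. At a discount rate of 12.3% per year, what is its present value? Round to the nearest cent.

£51707.32

Level perpetuity: PV = C / r = £6,360.00 / 0.123 = £51,707.32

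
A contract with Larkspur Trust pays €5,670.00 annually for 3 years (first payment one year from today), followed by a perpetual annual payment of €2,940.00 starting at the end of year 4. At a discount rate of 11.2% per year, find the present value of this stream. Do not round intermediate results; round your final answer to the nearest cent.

PV of 3-year annuity: €5,670.00 × [1 − (1+0.112)^−3] / 0.112 = 13807.80697
Perpetuity value at year 3: €2,940.00 / 0.112 = 26250.00000
PV of perpetuity: 26250.00000 / (1+0.112)^3 = 19090.39639
Total PV = 13807.80697 + 19090.39639 = 32898.20336

€32898.20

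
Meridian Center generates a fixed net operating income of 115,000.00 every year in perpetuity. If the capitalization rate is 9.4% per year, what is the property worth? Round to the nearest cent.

Level perpetuity: PV = C / r = 115,000.00 / 0.094 = 1,223,404.26

1223404.26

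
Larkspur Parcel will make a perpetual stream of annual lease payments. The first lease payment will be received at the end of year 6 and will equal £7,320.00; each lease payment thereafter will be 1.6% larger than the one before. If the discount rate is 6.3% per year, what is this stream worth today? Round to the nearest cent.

Value at end of year 5: C₁ / (r − g) = £7,320.00 / (0.063 − 0.016) = £155,744.6809
Discount to today: PV = £155,744.6809 / (1 + 0.063)^5 = £155,744.6809 / 1.357270 = £114,748.47

£114748.47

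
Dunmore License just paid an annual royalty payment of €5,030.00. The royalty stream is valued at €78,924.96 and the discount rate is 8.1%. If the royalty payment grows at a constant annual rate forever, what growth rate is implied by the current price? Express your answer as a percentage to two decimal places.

1.62%

P = D₀(1+g)/(r−g) ⇒ P(r−g) = D₀(1+g) ⇒ g(P+D₀) = P·r − D₀
g = (P·r − D₀)/(P + D₀) = (€78,924.96×0.081 − €5,030.00) / (€78,924.96 + €5,030.00) = 0.016234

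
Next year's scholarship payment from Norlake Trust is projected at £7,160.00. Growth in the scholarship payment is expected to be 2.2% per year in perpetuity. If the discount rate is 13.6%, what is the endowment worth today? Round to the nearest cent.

Growing perpetuity: P = D₁ / (r − g) = £7,160.0000 / (0.136 − 0.022) = £62,807.02

£62807.02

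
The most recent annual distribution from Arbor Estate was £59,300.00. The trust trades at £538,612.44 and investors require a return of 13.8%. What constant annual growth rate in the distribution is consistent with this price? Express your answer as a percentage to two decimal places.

P = D₀(1+g)/(r−g) ⇒ P(r−g) = D₀(1+g) ⇒ g(P+D₀) = P·r − D₀
g = (P·r − D₀)/(P + D₀) = (£538,612.44×0.138 − £59,300.00) / (£538,612.44 + £59,300.00) = 0.025135

2.51%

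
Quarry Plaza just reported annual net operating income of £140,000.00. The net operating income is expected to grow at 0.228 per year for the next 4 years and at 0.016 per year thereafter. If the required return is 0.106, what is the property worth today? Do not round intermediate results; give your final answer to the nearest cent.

D_1 = 171920.00000
D_2 = 211117.76000
D_3 = 259252.60928
D_4 = 318362.20420
Terminal value at year 4: TV = D_4×(1+g_2)/(r−g_2) = 323455.99946/0.09 = 3593955.54959
P_0 = D_1/(1+r)^1 + D_2/(1+r)^2 + D_3/(1+r)^3 + D_4/(1+r)^4 + TV/(1+r)^4
    = 155443.03797 + 172589.55753 + 191627.46533 + 212765.39550 + 2401884.90919 = 3134310.36553

£3134310.37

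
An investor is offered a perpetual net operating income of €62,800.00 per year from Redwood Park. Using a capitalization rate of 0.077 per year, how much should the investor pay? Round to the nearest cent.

Level perpetuity: PV = C / r = €62,800.00 / 0.077 = €815,584.42

€815584.42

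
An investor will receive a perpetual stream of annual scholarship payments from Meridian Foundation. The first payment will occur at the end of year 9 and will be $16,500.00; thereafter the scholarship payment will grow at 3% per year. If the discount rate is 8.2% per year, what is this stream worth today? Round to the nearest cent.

$168912.78

Value at end of year 8: C₁ / (r − g) = $16,500.00 / (0.082 − 0.03) = $317,307.6923
Discount to today: PV = $317,307.6923 / (1 + 0.082)^8 = $317,307.6923 / 1.878530 = $168,912.78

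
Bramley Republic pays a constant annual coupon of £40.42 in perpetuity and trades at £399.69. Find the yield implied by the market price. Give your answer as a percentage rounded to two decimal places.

10.11%

P = C/r ⇒ r = C/P = £40.42/£399.69 = 0.101128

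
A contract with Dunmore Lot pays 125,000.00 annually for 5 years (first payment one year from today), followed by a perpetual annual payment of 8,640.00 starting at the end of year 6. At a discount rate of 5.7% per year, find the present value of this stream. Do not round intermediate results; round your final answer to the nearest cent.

645755.87

PV of 5-year annuity: 125,000.00 × [1 − (1+0.057)^−5] / 0.057 = 530870.70184
Perpetuity value at year 5: 8,640.00 / 0.057 = 151578.94737
PV of perpetuity: 151578.94737 / (1+0.057)^5 = 114885.16446
Total PV = 530870.70184 + 114885.16446 = 645755.86630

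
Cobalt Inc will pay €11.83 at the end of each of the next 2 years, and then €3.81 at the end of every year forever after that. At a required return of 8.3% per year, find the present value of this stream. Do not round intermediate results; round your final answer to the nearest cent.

€60.15

PV of 2-year annuity: €11.83 × [1 − (1+0.083)^−2] / 0.083 = 21.00957
Perpetuity value at year 2: €3.81 / 0.083 = 45.90361
PV of perpetuity: 45.90361 / (1+0.083)^2 = 39.13722
Total PV = 21.00957 + 39.13722 = 60.14679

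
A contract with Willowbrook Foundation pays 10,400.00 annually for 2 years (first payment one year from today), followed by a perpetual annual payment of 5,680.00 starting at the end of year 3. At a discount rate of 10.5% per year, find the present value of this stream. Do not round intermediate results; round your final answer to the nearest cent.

PV of 2-year annuity: 10,400.00 × [1 − (1+0.105)^−2] / 0.105 = 17929.19883
Perpetuity value at year 2: 5,680.00 / 0.105 = 54095.23810
PV of perpetuity: 54095.23810 / (1+0.105)^2 = 44303.13720
Total PV = 17929.19883 + 44303.13720 = 62232.33603

62232.34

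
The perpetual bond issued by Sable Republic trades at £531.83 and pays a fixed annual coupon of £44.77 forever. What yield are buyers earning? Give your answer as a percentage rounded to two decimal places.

8.42%

P = C/r ⇒ r = C/P = £44.77/£531.83 = 0.084181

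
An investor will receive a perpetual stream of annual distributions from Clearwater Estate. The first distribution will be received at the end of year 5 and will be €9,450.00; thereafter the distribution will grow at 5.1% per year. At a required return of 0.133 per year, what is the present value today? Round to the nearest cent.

Value at end of year 4: C₁ / (r − g) = €9,450.00 / (0.133 − 0.051) = €115,243.9024
Discount to today: PV = €115,243.9024 / (1 + 0.133)^4 = €115,243.9024 / 1.647857 = €69,935.60

€69935.60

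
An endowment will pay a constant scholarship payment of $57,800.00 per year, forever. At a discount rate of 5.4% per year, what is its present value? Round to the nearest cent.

Level perpetuity: PV = C / r = $57,800.00 / 0.054 = $1,070,370.37

$1070370.37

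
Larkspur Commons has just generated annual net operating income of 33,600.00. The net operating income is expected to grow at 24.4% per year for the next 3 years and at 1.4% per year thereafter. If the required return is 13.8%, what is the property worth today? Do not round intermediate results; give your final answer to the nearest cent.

479685.03

D_1 = 41798.40000
D_2 = 51997.20960
D_3 = 64684.52874
Terminal value at year 3: TV = D_3×(1+g_2)/(r−g_2) = 65590.11214/0.124 = 528952.51730
P_0 = D_1/(1+r)^1 + D_2/(1+r)^2 + D_3/(1+r)^3 + TV/(1+r)^3
    = 36729.70123 + 40150.92120 + 43890.81369 + 358913.58936 = 479685.02548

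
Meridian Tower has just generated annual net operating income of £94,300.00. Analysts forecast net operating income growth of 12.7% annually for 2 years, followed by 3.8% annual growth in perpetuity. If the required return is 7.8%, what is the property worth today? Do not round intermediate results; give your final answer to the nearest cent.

D_1 = 106276.10000
D_2 = 119773.16470
Terminal value at year 2: TV = D_2×(1+g_2)/(r−g_2) = 124324.54496/0.04 = 3108113.62396
P_0 = D_1/(1+r)^1 + D_2/(1+r)^2 + TV/(1+r)^2
    = 98586.36364 + 103067.56198 + 2674603.23347 = 2876257.15909

£2876257.16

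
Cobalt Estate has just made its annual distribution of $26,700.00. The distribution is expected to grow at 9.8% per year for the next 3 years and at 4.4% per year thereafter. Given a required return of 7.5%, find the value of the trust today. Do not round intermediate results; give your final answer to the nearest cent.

D_1 = 29316.60000
D_2 = 32189.62680
D_3 = 35344.21023
Terminal value at year 3: TV = D_3×(1+g_2)/(r−g_2) = 36899.35548/0.031 = 1190301.78956
P_0 = D_1/(1+r)^1 + D_2/(1+r)^2 + D_3/(1+r)^3 + TV/(1+r)^3
    = 27271.25581 + 27854.73385 + 28450.69559 + 958146.00641 = 1041722.69166

$1041722.69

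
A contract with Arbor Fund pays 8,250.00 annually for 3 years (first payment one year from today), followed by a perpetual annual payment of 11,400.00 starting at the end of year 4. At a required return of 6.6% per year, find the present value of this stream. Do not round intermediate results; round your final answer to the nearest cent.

PV of 3-year annuity: 8,250.00 × [1 − (1+0.066)^−3] / 0.066 = 21809.81313
Perpetuity value at year 3: 11,400.00 / 0.066 = 172727.27273
PV of perpetuity: 172727.27273 / (1+0.066)^3 = 142590.07640
Total PV = 21809.81313 + 142590.07640 = 164399.88953

164399.89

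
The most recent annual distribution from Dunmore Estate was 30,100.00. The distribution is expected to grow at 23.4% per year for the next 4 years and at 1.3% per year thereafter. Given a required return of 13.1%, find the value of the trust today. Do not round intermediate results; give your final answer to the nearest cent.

516612.22

D_1 = 37143.40000
D_2 = 45834.95560
D_3 = 56560.33521
D_4 = 69795.45365
Terminal value at year 4: TV = D_4×(1+g_2)/(r−g_2) = 70702.79455/0.118 = 599176.22498
P_0 = D_1/(1+r)^1 + D_2/(1+r)^2 + D_3/(1+r)^3 + D_4/(1+r)^4 + TV/(1+r)^4
    = 32841.20248 + 35832.04585 + 39095.26488 + 42655.66477 + 366188.03743 = 516612.21541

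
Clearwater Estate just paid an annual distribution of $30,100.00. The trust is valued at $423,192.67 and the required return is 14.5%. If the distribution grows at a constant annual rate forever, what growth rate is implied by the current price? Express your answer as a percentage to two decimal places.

P = D₀(1+g)/(r−g) ⇒ P(r−g) = D₀(1+g) ⇒ g(P+D₀) = P·r − D₀
g = (P·r − D₀)/(P + D₀) = ($423,192.67×0.145 − $30,100.00) / ($423,192.67 + $30,100.00) = 0.068969

6.90%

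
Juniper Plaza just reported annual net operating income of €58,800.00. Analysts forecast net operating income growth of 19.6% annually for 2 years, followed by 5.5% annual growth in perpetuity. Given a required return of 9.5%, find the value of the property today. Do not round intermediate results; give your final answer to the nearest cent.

D_1 = 70324.80000
D_2 = 84108.46080
Terminal value at year 2: TV = D_2×(1+g_2)/(r−g_2) = 88734.42614/0.04 = 2218360.65360
P_0 = D_1/(1+r)^1 + D_2/(1+r)^2 + TV/(1+r)^2
    = 64223.56164 + 70147.37875 + 1850137.11441 = 1984508.05479

€1984508.05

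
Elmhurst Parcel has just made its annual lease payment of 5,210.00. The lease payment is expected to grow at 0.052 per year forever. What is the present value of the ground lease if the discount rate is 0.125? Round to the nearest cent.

75081.10

D₁ = D₀ × (1 + g) = 5,210.00 × 1.052 = 5,480.9200
Growing perpetuity: P = D₁ / (r − g) = 5,480.9200 / (0.125 − 0.052) = 75,081.10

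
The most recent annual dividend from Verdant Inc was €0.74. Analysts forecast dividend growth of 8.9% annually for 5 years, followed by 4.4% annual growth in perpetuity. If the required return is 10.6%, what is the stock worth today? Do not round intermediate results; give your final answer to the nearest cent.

D_1 = 0.80586
D_2 = 0.87758
D_3 = 0.95569
D_4 = 1.04074
D_5 = 1.13337
Terminal value at year 5: TV = D_5×(1+g_2)/(r−g_2) = 1.18324/0.062 = 19.08446
P_0 = D_1/(1+r)^1 + D_2/(1+r)^2 + D_3/(1+r)^3 + D_4/(1+r)^4 + D_5/(1+r)^5 + TV/(1+r)^5
    = 0.72863 + 0.71743 + 0.70640 + 0.69554 + 0.68485 + 11.53199 = 15.06483

€15.06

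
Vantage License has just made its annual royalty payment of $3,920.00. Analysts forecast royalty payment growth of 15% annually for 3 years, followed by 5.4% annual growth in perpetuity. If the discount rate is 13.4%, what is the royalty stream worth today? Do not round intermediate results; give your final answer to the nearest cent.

$65958.05

D_1 = 4508.00000
D_2 = 5184.20000
D_3 = 5961.83000
Terminal value at year 3: TV = D_3×(1+g_2)/(r−g_2) = 6283.76882/0.08 = 78547.11025
P_0 = D_1/(1+r)^1 + D_2/(1+r)^2 + D_3/(1+r)^3 + TV/(1+r)^3
    = 3975.30864 + 4031.39765 + 4088.27804 + 53863.06322 = 65958.04755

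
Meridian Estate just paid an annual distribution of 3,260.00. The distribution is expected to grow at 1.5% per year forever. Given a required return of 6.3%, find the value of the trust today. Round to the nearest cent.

D₁ = D₀ × (1 + g) = 3,260.00 × 1.015 = 3,308.9000
Growing perpetuity: P = D₁ / (r − g) = 3,308.9000 / (0.063 − 0.015) = 68,935.42

68935.42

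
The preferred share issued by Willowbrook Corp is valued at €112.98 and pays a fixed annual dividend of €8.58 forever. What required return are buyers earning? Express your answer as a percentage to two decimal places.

7.59%

P = C/r ⇒ r = C/P = €8.58/€112.98 = 0.075943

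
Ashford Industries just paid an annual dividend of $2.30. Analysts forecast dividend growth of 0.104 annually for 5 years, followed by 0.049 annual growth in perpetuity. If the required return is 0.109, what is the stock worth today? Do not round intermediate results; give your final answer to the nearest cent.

D_1 = 2.53920
D_2 = 2.80328
D_3 = 3.09482
D_4 = 3.41668
D_5 = 3.77201
Terminal value at year 5: TV = D_5×(1+g_2)/(r−g_2) = 3.95684/0.06 = 65.94736
P_0 = D_1/(1+r)^1 + D_2/(1+r)^2 + D_3/(1+r)^3 + D_4/(1+r)^4 + D_5/(1+r)^5 + TV/(1+r)^5
    = 2.28963 + 2.27931 + 2.26903 + 2.25880 + 2.24862 + 39.31332 = 50.65871

$50.66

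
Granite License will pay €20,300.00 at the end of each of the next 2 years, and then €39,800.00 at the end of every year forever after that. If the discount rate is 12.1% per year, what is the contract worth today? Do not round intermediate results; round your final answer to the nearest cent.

€296012.88

PV of 2-year annuity: €20,300.00 × [1 − (1+0.121)^−2] / 0.121 = 34263.00749
Perpetuity value at year 2: €39,800.00 / 0.121 = 328925.61983
PV of perpetuity: 328925.61983 / (1+0.121)^2 = 261749.87115
Total PV = 34263.00749 + 261749.87115 = 296012.87865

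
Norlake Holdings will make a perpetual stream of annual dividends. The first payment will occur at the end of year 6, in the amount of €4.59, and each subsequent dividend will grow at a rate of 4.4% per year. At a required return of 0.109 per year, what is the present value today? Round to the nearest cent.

€42.10

Value at end of year 5: C₁ / (r − g) = €4.59 / (0.109 − 0.044) = €70.6154
Discount to today: PV = €70.6154 / (1 + 0.109)^5 = €70.6154 / 1.677481 = €42.10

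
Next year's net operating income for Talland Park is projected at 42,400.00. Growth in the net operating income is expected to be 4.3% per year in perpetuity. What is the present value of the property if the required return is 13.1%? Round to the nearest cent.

481818.18

Growing perpetuity: P = D₁ / (r − g) = 42,400.0000 / (0.131 − 0.043) = 481,818.18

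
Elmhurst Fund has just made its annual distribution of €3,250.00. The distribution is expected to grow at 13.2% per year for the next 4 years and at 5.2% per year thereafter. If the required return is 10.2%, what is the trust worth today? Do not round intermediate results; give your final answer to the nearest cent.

€90044.88

D_1 = 3679.00000
D_2 = 4164.62800
D_3 = 4714.35890
D_4 = 5336.65427
Terminal value at year 4: TV = D_4×(1+g_2)/(r−g_2) = 5614.16029/0.05 = 112283.20585
P_0 = D_1/(1+r)^1 + D_2/(1+r)^2 + D_3/(1+r)^3 + D_4/(1+r)^4 + TV/(1+r)^4
    = 3338.47550 + 3429.35959 + 3522.71783 + 3618.61759 + 76135.71416 = 90044.88467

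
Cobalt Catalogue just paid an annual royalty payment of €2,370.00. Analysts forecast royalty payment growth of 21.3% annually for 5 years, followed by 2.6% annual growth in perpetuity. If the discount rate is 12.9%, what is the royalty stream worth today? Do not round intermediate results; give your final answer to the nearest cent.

D_1 = 2874.81000
D_2 = 3487.14453
D_3 = 4229.90631
D_4 = 5130.87636
D_5 = 6223.75302
Terminal value at year 5: TV = D_5×(1+g_2)/(r−g_2) = 6385.57060/0.103 = 61995.83110
P_0 = D_1/(1+r)^1 + D_2/(1+r)^2 + D_3/(1+r)^3 + D_4/(1+r)^4 + D_5/(1+r)^5 + TV/(1+r)^5
    = 2546.33304 + 2735.78563 + 2939.33390 + 3158.02659 + 3392.99048 + 33798.13815 = 48570.60777

€48570.61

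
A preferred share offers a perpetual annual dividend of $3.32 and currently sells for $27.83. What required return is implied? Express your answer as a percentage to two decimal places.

11.93%

P = C/r ⇒ r = C/P = $3.32/$27.83 = 0.119296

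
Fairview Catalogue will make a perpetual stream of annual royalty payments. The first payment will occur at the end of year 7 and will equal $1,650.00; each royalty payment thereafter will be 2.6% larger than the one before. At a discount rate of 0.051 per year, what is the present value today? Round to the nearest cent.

Value at end of year 6: C₁ / (r − g) = $1,650.00 / (0.051 − 0.026) = $66,000.0000
Discount to today: PV = $66,000.0000 / (1 + 0.051)^6 = $66,000.0000 / 1.347772 = $48,969.72

$48969.72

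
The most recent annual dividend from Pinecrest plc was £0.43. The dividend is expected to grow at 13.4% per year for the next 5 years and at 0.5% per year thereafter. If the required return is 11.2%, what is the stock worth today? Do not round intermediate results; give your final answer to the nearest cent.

£6.74

D_1 = 0.48762
D_2 = 0.55296
D_3 = 0.62706
D_4 = 0.71108
D_5 = 0.80637
Terminal value at year 5: TV = D_5×(1+g_2)/(r−g_2) = 0.81040/0.107 = 7.57384
P_0 = D_1/(1+r)^1 + D_2/(1+r)^2 + D_3/(1+r)^3 + D_4/(1+r)^4 + D_5/(1+r)^5 + TV/(1+r)^5
    = 0.43851 + 0.44718 + 0.45603 + 0.46505 + 0.47425 + 4.45443 = 6.73545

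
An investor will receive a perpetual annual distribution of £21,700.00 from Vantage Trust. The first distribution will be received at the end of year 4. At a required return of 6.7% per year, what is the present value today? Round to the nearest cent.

£266619.35

Value at end of year 3: C / r = £21,700.00 / 0.067 = £323,880.5970
Discount to today: PV = £323,880.5970 / (1 + 0.067)^3 = £323,880.5970 / 1.214768 = £266,619.35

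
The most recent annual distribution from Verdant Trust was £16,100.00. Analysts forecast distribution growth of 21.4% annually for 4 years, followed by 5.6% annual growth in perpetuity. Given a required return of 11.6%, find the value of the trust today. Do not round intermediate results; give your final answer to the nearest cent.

D_1 = 19545.40000
D_2 = 23728.11560
D_3 = 28805.93234
D_4 = 34970.40186
Terminal value at year 4: TV = D_4×(1+g_2)/(r−g_2) = 36928.74436/0.06 = 615479.07272
P_0 = D_1/(1+r)^1 + D_2/(1+r)^2 + D_3/(1+r)^3 + D_4/(1+r)^4 + TV/(1+r)^4
    = 17513.79928 + 19051.74940 + 20724.75248 + 22544.66802 + 396786.15721 = 476621.12640

£476621.13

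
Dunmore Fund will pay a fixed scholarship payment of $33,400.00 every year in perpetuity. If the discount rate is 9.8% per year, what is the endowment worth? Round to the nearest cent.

$340816.33

Level perpetuity: PV = C / r = $33,400.00 / 0.098 = $340,816.33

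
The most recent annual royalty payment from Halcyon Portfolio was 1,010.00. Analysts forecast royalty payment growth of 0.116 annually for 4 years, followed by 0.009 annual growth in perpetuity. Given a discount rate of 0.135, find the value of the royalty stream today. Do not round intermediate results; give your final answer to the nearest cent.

D_1 = 1127.16000
D_2 = 1257.91056
D_3 = 1403.82818
D_4 = 1566.67225
Terminal value at year 4: TV = D_4×(1+g_2)/(r−g_2) = 1580.77230/0.126 = 12545.81194
P_0 = D_1/(1+r)^1 + D_2/(1+r)^2 + D_3/(1+r)^3 + D_4/(1+r)^4 + TV/(1+r)^4
    = 993.09251 + 976.46805 + 960.12189 + 944.04937 + 7559.88740 = 11433.61923

11433.62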